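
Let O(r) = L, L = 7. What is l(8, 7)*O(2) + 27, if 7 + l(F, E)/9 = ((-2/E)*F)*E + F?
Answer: -918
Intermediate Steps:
l(F, E) = -63 - 9*F (l(F, E) = -63 + 9*(((-2/E)*F)*E + F) = -63 + 9*((-2*F/E)*E + F) = -63 + 9*(-2*F + F) = -63 + 9*(-F) = -63 - 9*F)
O(r) = 7
l(8, 7)*O(2) + 27 = (-63 - 9*8)*7 + 27 = (-63 - 72)*7 + 27 = -135*7 + 27 = -945 + 27 = -918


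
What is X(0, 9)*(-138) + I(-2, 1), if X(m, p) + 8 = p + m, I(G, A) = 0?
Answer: -138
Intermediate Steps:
X(m, p) = -8 + m + p (X(m, p) = -8 + (p + m) = -8 + (m + p) = -8 + m + p)
X(0, 9)*(-138) + I(-2, 1) = (-8 + 0 + 9)*(-138) + 0 = 1*(-138) + 0 = -138 + 0 = -138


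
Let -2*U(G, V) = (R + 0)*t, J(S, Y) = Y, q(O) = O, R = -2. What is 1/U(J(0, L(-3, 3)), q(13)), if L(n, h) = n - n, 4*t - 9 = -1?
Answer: ½ ≈ 0.50000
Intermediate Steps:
t = 2 (t = 9/4 + (¼)*(-1) = 9/4 - ¼ = 2)
L(n, h) = 0
U(G, V) = 2 (U(G, V) = -(-2 + 0)*2/2 = -(-1)*2 = -½*(-4) = 2)
1/U(J(0, L(-3, 3)), q(13)) = 1/2 = ½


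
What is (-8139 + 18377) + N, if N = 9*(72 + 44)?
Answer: 11282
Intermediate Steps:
N = 1044 (N = 9*116 = 1044)
(-8139 + 18377) + N = (-8139 + 18377) + 1044 = 10238 + 1044 = 11282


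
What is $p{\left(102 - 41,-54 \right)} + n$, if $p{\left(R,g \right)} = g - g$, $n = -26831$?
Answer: $-26831$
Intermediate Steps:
$p{\left(R,g \right)} = 0$
$p{\left(102 - 41,-54 \right)} + n = 0 - 26831 = -26831$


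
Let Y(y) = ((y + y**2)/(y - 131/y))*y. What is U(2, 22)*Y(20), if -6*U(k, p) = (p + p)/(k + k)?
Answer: -308000/269 ≈ -1145.0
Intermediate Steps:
U(k, p) = -p/(6*k) (U(k, p) = -(p + p)/(6*(k + k)) = -2*p/(6*(2*k)) = -2*p*1/(2*k)/6 = -p/(6*k))
Y(y) = y*(y + y**2)/(y - 131/y) (Y(y) = ((y + y**2)/(y - 131/y))*y = y*(y + y**2)/(y - 131/y))
U(2, 22)*Y(20) = (-1/6*22/2)*(20**3*(1 + 20)/(-131 + 20**2)) = (-1/6*22*1/2)*(8000*21/(-131 + 400)) = -44000*21/(3*269) = -11/6*168000/269 = -308000/269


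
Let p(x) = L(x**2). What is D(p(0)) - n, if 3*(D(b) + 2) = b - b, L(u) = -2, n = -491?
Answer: 489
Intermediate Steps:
p(x) = -2
D(b) = -2 (D(b) = -2 + (b - b)/3 = -2 + (1/3)*0 = -2 + 0 = -2)
D(p(0)) - n = -2 - 1*(-491) = -2 + 491 = 489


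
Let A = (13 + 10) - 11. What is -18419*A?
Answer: -221028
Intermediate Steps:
A = 12 (A = 23 - 11 = 12)
-18419*A = -18419*12 = -221028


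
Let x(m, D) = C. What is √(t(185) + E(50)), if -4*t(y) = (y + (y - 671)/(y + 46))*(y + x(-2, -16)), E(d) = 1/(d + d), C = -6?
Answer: 3*I*√134795661/385 ≈ 90.469*I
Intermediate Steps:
E(d) = 1/(2*d)
x(m, D) = -6
t(y) = -(-6 + y)*(y + (-671 + y)/(46 + y))/4 (t(y) = -(y + (y - 671)/(y + 46))*(y - 6)/4 = -(y + (-671 + y)/(46 + y))*(-6 + y)/4 = -(-6 + y)*(y + (-671 + y)/(46 + y))/4)
√(t(185) + E(50)) = √((-4026 - 1*185³ - 41*185² + 953*185)/(4*(46 + 185)) + (½)/50) = √((¼)*(-4026 - 1*6331625 - 41*34225 + 176305)/231 + (½)*(1/50)) = √((¼)*(1/231)*(-4026 - 6331625 - 1403225 + 176305) + 1/100) = √((¼)*(1/231)*(-7562571) + 1/100) = √(-2520857/308 + 1/100) = √(-15755337/1925) = 3*I*√134795661/385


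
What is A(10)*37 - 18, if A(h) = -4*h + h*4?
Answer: -18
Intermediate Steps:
A(h) = 0 (A(h) = -4*h + 4*h = 0)
A(10)*37 - 18 = 0*37 - 18 = 0 - 18 = -18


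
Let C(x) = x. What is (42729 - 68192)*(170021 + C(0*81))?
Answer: -4329244723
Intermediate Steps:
(42729 - 68192)*(170021 + C(0*81)) = (42729 - 68192)*(170021 + 0*81) = -25463*(170021 + 0) = -25463*170021 = -4329244723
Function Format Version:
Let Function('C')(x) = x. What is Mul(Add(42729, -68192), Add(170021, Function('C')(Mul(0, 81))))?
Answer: -4329244723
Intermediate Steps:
Mul(Add(42729, -68192), Add(170021, Function('C')(Mul(0, 81)))) = Mul(Add(42729, -68192), Add(170021, Mul(0, 81))) = Mul(-25463, Add(170021, 0)) = Mul(-25463, 170021) = -4329244723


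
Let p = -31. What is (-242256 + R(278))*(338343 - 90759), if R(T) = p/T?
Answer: -8337044458608/139 ≈ -5.9979e+10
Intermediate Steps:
R(T) = -31/T
(-242256 + R(278))*(338343 - 90759) = (-242256 - 31/278)*(338343 - 90759) = (-242256 - 31*1/278)*247584 = (-242256 - 31/278)*247584 = -67347199/278*247584 = -8337044458608/139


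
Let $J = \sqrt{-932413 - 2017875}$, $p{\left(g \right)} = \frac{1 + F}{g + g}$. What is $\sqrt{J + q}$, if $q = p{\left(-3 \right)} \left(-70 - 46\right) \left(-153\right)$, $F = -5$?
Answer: $2 \sqrt{2958 + i \sqrt{184393}} \approx 109.06 + 7.8748 i$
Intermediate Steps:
$p{\left(g \right)} = - \frac{2}{g}$ ($p{\left(g \right)} = \frac{1 - 5}{g + g} = - \frac{4}{2 g} = - 4 \frac{1}{2 g} = - \frac{2}{g}$)
$q = 11832$ ($q = - \frac{2}{-3} \left(-70 - 46\right) \left(-153\right) = \left(-2\right) \left(- \frac{1}{3}\right) \left(-116\right) \left(-153\right) = \frac{2}{3} \left(-116\right) \left(-153\right) = \left(- \frac{232}{3}\right) \left(-153\right) = 11832$)
$J = 4 i \sqrt{184393}$ ($J = \sqrt{-2950288} = 4 i \sqrt{184393} \approx 1717.6 i$)
$\sqrt{J + q} = \sqrt{4 i \sqrt{184393} + 11832} = \sqrt{11832 + 4 i \sqrt{184393}}$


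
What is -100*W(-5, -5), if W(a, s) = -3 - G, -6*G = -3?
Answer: 350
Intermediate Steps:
G = ½ (G = -⅙*(-3) = ½ ≈ 0.50000)
W(a, s) = -7/2 (W(a, s) = -3 - 1*½ = -3 - ½ = -7/2)
-100*W(-5, -5) = -100*(-7/2) = 350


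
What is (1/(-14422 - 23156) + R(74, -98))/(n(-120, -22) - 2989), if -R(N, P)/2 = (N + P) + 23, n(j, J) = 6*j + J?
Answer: -75155/140203518 ≈ -0.00053604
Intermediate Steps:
n(j, J) = J + 6*j
R(N, P) = -46 - 2*N - 2*P (R(N, P) = -2*((N + P) + 23) = -2*(23 + N + P) = -46 - 2*N - 2*P)
(1/(-14422 - 23156) + R(74, -98))/(n(-120, -22) - 2989) = (1/(-14422 - 23156) + (-46 - 2*74 - 2*(-98)))/((-22 + 6*(-120)) - 2989) = (1/(-37578) + (-46 - 148 + 196))/((-22 - 720) - 2989) = (-1/37578 + 2)/(-742 - 2989) = (75155/37578)/(-3731) = (75155/37578)*(-1/3731) = -75155/140203518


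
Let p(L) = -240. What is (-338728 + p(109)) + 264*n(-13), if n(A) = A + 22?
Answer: -336592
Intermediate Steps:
n(A) = 22 + A
(-338728 + p(109)) + 264*n(-13) = (-338728 - 240) + 264*(22 - 13) = -338968 + 264*9 = -338968 + 2376 = -336592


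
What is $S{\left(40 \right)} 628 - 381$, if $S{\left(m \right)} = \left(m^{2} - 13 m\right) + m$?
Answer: $702979$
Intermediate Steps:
$S{\left(m \right)} = m^{2} - 12 m$
$S{\left(40 \right)} 628 - 381 = 40 \left(-12 + 40\right) 628 - 381 = 40 \cdot 28 \cdot 628 - 381 = 1120 \cdot 628 - 381 = 703360 - 381 = 702979$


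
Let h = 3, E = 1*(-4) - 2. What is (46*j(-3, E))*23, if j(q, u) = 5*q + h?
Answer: -12696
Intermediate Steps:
E = -6 (E = -4 - 2 = -6)
j(q, u) = 3 + 5*q (j(q, u) = 5*q + 3 = 3 + 5*q)
(46*j(-3, E))*23 = (46*(3 + 5*(-3)))*23 = (46*(3 - 15))*23 = (46*(-12))*23 = -552*23 = -12696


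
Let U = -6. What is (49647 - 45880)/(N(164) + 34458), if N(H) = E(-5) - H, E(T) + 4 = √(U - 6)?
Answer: 21528405/195967352 - 3767*I*√3/587902056 ≈ 0.10986 - 1.1098e-5*I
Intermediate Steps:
E(T) = -4 + 2*I*√3 (E(T) = -4 + √(-6 - 6) = -4 + √(-12) = -4 + 2*I*√3)
N(H) = -4 - H + 2*I*√3 (N(H) = (-4 + 2*I*√3) - H = -4 - H + 2*I*√3)
(49647 - 45880)/(N(164) + 34458) = (49647 - 45880)/((-4 - 1*164 + 2*I*√3) + 34458) = 3767/((-4 - 164 + 2*I*√3) + 34458) = 3767/((-168 + 2*I*√3) + 34458) = 3767/(34290 + 2*I*√3)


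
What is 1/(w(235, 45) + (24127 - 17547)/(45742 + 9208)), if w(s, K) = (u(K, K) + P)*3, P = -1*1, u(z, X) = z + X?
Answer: 785/209689 ≈ 0.0037436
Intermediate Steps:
u(z, X) = X + z
P = -1
w(s, K) = -3 + 6*K (w(s, K) = ((K + K) - 1)*3 = (2*K - 1)*3 = (-1 + 2*K)*3 = -3 + 6*K)
1/(w(235, 45) + (24127 - 17547)/(45742 + 9208)) = 1/((-3 + 6*45) + (24127 - 17547)/(45742 + 9208)) = 1/((-3 + 270) + 6580/54950) = 1/(267 + 6580*(1/54950)) = 1/(267 + 94/785) = 1/(209689/785) = 785/209689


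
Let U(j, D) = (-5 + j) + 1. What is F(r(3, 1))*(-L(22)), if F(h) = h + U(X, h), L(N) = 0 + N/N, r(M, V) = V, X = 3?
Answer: 0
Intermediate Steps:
U(j, D) = -4 + j
L(N) = 1 (L(N) = 0 + 1 = 1)
F(h) = -1 + h (F(h) = h + (-4 + 3) = h - 1 = -1 + h)
F(r(3, 1))*(-L(22)) = (-1 + 1)*(-1*1) = 0*(-1) = 0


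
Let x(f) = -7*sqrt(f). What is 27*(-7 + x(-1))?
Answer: -189 - 189*I ≈ -189.0 - 189.0*I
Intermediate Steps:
27*(-7 + x(-1)) = 27*(-7 - 7*I) = -189 - 189*I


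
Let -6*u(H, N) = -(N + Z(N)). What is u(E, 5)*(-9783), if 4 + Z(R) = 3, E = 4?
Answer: -6522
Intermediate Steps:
Z(R) = -1 (Z(R) = -4 + 3 = -1)
u(H, N) = -1/6 + N/6 (u(H, N) = -(-1)*(N - 1)/6 = -(-1)*(-1 + N)/6 = -(1 - N)/6 = -1/6 + N/6)
u(E, 5)*(-9783) = (-1/6 + (1/6)*5)*(-9783) = (-1/6 + 5/6)*(-9783) = (2/3)*(-9783) = -6522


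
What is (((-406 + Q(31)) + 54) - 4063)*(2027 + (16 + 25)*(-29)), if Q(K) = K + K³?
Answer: 21291066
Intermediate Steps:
(((-406 + Q(31)) + 54) - 4063)*(2027 + (16 + 25)*(-29)) = (((-406 + (31 + 31³)) + 54) - 4063)*(2027 + (16 + 25)*(-29)) = (((-406 + (31 + 29791)) + 54) - 4063)*(2027 + 41*(-29)) = (((-406 + 29822) + 54) - 4063)*(2027 - 1189) = ((29416 + 54) - 4063)*838 = (29470 - 4063)*838 = 25407*838 = 21291066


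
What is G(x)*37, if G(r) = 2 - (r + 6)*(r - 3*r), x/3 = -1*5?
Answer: 10064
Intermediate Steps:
x = -15 (x = 3*(-1*5) = 3*(-5) = -15)
G(r) = 2 + 2*r*(6 + r) (G(r) = 2 - (6 + r)*(-2*r) = 2 - (-2)*r*(6 + r) = 2 + 2*r*(6 + r))
G(x)*37 = (2 + 2*(-15)² + 12*(-15))*37 = (2 + 2*225 - 180)*37 = (2 + 450 - 180)*37 = 272*37 = 10064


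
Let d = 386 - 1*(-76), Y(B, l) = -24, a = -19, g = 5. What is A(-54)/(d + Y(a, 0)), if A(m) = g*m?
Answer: -45/73 ≈ -0.61644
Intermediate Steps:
d = 462 (d = 386 + 76 = 462)
A(m) = 5*m
A(-54)/(d + Y(a, 0)) = (5*(-54))/(462 - 24) = -270/438 = -270*1/438 = -45/73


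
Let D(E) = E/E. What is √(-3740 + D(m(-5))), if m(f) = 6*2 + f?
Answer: I*√3739 ≈ 61.147*I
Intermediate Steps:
m(f) = 12 + f
D(E) = 1
√(-3740 + D(m(-5))) = √(-3740 + 1) = √(-3739) = I*√3739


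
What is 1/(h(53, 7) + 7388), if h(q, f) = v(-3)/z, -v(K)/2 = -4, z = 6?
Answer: 3/22168 ≈ 0.00013533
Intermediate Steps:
v(K) = 8 (v(K) = -2*(-4) = 8)
h(q, f) = 4/3 (h(q, f) = 8/6 = 8*(⅙) = 4/3)
1/(h(53, 7) + 7388) = 1/(4/3 + 7388) = 1/(22168/3) = 3/22168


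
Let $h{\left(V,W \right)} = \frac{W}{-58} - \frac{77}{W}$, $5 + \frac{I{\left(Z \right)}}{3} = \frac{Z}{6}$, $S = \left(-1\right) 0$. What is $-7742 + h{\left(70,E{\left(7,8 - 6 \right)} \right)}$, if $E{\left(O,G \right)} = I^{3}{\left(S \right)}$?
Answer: $- \frac{1504101409}{195750} \approx -7683.8$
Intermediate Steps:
$S = 0$
$I{\left(Z \right)} = -15 + \frac{Z}{2}$ ($I{\left(Z \right)} = -15 + 3 \frac{Z}{6} = -15 + \frac{Z}{2}$)
$E{\left(O,G \right)} = -3375$ ($E{\left(O,G \right)} = \left(-15 + \frac{1}{2} \cdot 0\right)^{3} = \left(-15 + 0\right)^{3} = \left(-15\right)^{3} = -3375$)
$h{\left(V,W \right)} = - \frac{77}{W} - \frac{W}{58}$ ($h{\left(V,W \right)} = W \left(- \frac{1}{58}\right) - \frac{77}{W} = - \frac{W}{58} - \frac{77}{W} = - \frac{77}{W} - \frac{W}{58}$)
$-7742 + h{\left(70,E{\left(7,8 - 6 \right)} \right)} = -7742 - \left(- \frac{3375}{58} + \frac{77}{-3375}\right) = -7742 + \left(\left(-77\right) \left(- \frac{1}{3375}\right) + \frac{3375}{58}\right) = -7742 + \left(\frac{77}{3375} + \frac{3375}{58}\right) = -7742 + \frac{11395091}{195750} = - \frac{1504101409}{195750}$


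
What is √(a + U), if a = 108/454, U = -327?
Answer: 5*I*√673509/227 ≈ 18.077*I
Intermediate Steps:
a = 54/227 (a = 108*(1/454) = 54/227 ≈ 0.23789)
√(a + U) = √(54/227 - 327) = √(-74175/227) = 5*I*√673509/227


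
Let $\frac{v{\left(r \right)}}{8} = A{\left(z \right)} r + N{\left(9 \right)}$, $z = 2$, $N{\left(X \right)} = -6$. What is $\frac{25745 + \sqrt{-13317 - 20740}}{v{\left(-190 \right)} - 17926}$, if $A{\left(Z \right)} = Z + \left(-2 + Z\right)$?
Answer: $- \frac{1355}{1106} - \frac{i \sqrt{34057}}{21014} \approx -1.2251 - 0.008782 i$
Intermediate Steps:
$A{\left(Z \right)} = -2 + 2 Z$
$v{\left(r \right)} = -48 + 16 r$ ($v{\left(r \right)} = 8 \left(\left(-2 + 2 \cdot 2\right) r - 6\right) = 8 \left(\left(-2 + 4\right) r - 6\right) = 8 \left(2 r - 6\right) = 8 \left(-6 + 2 r\right) = -48 + 16 r$)
$\frac{25745 + \sqrt{-13317 - 20740}}{v{\left(-190 \right)} - 17926} = \frac{25745 + \sqrt{-13317 - 20740}}{\left(-48 + 16 \left(-190\right)\right) - 17926} = \frac{25745 + \sqrt{-34057}}{\left(-48 - 3040\right) - 17926} = \frac{25745 + i \sqrt{34057}}{-3088 - 17926} = \frac{25745 + i \sqrt{34057}}{-21014} = \left(25745 + i \sqrt{34057}\right) \left(- \frac{1}{21014}\right) = - \frac{1355}{1106} - \frac{i \sqrt{34057}}{21014}$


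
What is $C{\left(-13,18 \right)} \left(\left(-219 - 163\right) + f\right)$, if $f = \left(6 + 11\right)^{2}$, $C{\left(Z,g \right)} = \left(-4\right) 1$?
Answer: $372$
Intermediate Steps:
$C{\left(Z,g \right)} = -4$
$f = 289$ ($f = 17^{2} = 289$)
$C{\left(-13,18 \right)} \left(\left(-219 - 163\right) + f\right) = - 4 \left(\left(-219 - 163\right) + 289\right) = - 4 \left(-382 + 289\right) = \left(-4\right) \left(-93\right) = 372$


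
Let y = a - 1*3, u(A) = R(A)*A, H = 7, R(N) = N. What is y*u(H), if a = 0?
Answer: -147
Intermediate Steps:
u(A) = A² (u(A) = A*A = A²)
y = -3 (y = 0 - 1*3 = 0 - 3 = -3)
y*u(H) = -3*7² = -3*49 = -147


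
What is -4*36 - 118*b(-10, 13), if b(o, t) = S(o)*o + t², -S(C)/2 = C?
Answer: 3514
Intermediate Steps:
S(C) = -2*C
b(o, t) = t² - 2*o² (b(o, t) = (-2*o)*o + t² = -2*o² + t² = t² - 2*o²)
-4*36 - 118*b(-10, 13) = -4*36 - 118*(13² - 2*(-10)²) = -144 - 118*(169 - 2*100) = -144 - 118*(169 - 200) = -144 - 118*(-31) = -144 + 3658 = 3514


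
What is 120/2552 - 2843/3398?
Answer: -855947/1083962 ≈ -0.78965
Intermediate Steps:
120/2552 - 2843/3398 = 120*(1/2552) - 2843*1/3398 = 15/319 - 2843/3398 = -855947/1083962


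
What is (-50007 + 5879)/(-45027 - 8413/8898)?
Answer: 392650944/400658659 ≈ 0.98001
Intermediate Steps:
(-50007 + 5879)/(-45027 - 8413/8898) = -44128/(-45027 - 8413*1/8898) = -44128/(-45027 - 8413/8898) = -44128/(-400658659/8898) = -44128*(-8898/400658659) = 392650944/400658659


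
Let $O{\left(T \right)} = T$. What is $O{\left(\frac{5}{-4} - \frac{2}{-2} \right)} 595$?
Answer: $- \frac{595}{4} \approx -148.75$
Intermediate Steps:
$O{\left(\frac{5}{-4} - \frac{2}{-2} \right)} 595 = \left(\frac{5}{-4} - \frac{2}{-2}\right) 595 = \left(5 \left(- \frac{1}{4}\right) - -1\right) 595 = \left(- \frac{5}{4} + 1\right) 595 = \left(- \frac{1}{4}\right) 595 = - \frac{595}{4}$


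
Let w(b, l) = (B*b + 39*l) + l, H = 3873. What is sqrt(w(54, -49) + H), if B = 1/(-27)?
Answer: 7*sqrt(39) ≈ 43.715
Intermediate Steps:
B = -1/27 ≈ -0.037037
w(b, l) = 40*l - b/27 (w(b, l) = (-b/27 + 39*l) + l = (39*l - b/27) + l = 40*l - b/27)
sqrt(w(54, -49) + H) = sqrt((40*(-49) - 1/27*54) + 3873) = sqrt((-1960 - 2) + 3873) = sqrt(-1962 + 3873) = sqrt(1911) = 7*sqrt(39)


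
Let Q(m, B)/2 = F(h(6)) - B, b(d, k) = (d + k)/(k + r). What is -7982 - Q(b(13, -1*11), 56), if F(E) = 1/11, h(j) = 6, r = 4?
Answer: -86572/11 ≈ -7870.2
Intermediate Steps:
b(d, k) = (d + k)/(4 + k) (b(d, k) = (d + k)/(k + 4) = (d + k)/(4 + k))
F(E) = 1/11 (F(E) = 1*(1/11) = 1/11)
Q(m, B) = 2/11 - 2*B (Q(m, B) = 2*(1/11 - B) = 2/11 - 2*B)
-7982 - Q(b(13, -1*11), 56) = -7982 - (2/11 - 2*56) = -7982 - (2/11 - 112) = -7982 - 1*(-1230/11) = -7982 + 1230/11 = -86572/11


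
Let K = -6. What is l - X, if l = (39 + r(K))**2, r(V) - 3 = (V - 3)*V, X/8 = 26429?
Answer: -202216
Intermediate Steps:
X = 211432 (X = 8*26429 = 211432)
r(V) = 3 + V*(-3 + V) (r(V) = 3 + (V - 3)*V = 3 + (-3 + V)*V = 3 + V*(-3 + V))
l = 9216 (l = (39 + (3 + (-6)**2 - 3*(-6)))**2 = (39 + (3 + 36 + 18))**2 = (39 + 57)**2 = 96**2 = 9216)
l - X = 9216 - 1*211432 = 9216 - 211432 = -202216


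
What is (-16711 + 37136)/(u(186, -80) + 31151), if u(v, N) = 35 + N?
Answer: 20425/31106 ≈ 0.65663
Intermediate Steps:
(-16711 + 37136)/(u(186, -80) + 31151) = (-16711 + 37136)/((35 - 80) + 31151) = 20425/(-45 + 31151) = 20425/31106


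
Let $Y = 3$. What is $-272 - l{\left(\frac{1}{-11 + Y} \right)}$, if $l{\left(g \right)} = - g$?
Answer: $- \frac{2177}{8} \approx -272.13$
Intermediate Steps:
$-272 - l{\left(\frac{1}{-11 + Y} \right)} = -272 - - \frac{1}{-11 + 3} = -272 - - \frac{1}{-8} = -272 - \left(-1\right) \left(- \frac{1}{8}\right) = -272 - \frac{1}{8} = - \frac{2177}{8}$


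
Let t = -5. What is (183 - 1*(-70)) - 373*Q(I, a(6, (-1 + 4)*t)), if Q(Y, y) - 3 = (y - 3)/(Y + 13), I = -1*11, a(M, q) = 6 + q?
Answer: 1372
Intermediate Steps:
I = -11
Q(Y, y) = 3 + (-3 + y)/(13 + Y) (Q(Y, y) = 3 + (y - 3)/(Y + 13) = 3 + (-3 + y)/(13 + Y))
(183 - 1*(-70)) - 373*Q(I, a(6, (-1 + 4)*t)) = (183 - 1*(-70)) - 373*(36 + (6 + (-1 + 4)*(-5)) + 3*(-11))/(13 - 11) = (183 + 70) - 373*(36 + (6 + 3*(-5)) - 33)/2 = 253 - 373*(36 + (6 - 15) - 33)/2 = 253 - 373*(36 - 9 - 33)/2 = 253 - 373*(-6)/2 = 253 - 373*(-3) = 253 + 1119 = 1372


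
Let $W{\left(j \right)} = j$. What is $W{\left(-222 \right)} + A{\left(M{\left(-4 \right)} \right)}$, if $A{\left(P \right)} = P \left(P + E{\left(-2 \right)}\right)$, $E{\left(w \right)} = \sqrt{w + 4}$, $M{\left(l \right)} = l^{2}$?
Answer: $34 + 16 \sqrt{2} \approx 56.627$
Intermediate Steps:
$E{\left(w \right)} = \sqrt{4 + w}$
$A{\left(P \right)} = P \left(P + \sqrt{2}\right)$ ($A{\left(P \right)} = P \left(P + \sqrt{4 - 2}\right) = P \left(P + \sqrt{2}\right)$)
$W{\left(-222 \right)} + A{\left(M{\left(-4 \right)} \right)} = -222 + \left(-4\right)^{2} \left(\left(-4\right)^{2} + \sqrt{2}\right) = -222 + 16 \left(16 + \sqrt{2}\right) = -222 + \left(256 + 16 \sqrt{2}\right) = 34 + 16 \sqrt{2}$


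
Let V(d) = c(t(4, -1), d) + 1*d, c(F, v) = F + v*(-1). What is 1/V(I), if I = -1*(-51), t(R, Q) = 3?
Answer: ⅓ ≈ 0.33333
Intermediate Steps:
I = 51
c(F, v) = F - v
V(d) = 3 (V(d) = (3 - d) + 1*d = (3 - d) + d = 3)
1/V(I) = 1/3 = ⅓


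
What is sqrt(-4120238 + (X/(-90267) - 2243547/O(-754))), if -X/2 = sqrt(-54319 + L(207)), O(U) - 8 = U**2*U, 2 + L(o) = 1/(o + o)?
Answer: sqrt(-50989890317699568474172072935061569 + 13908545493108445458496*I*sqrt(21112022))/111245099183112 ≈ 1.272e-6 + 2029.8*I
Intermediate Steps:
L(o) = -2 + 1/(2*o) (L(o) = -2 + 1/(o + o) = -2 + 1/(2*o))
O(U) = 8 + U**3 (O(U) = 8 + U**2*U = 8 + U**3)
X = -7*I*sqrt(21112022)/69 (X = -2*sqrt(-54319 + (-2 + (1/2)/207)) = -2*sqrt(-54319 + (-2 + (1/2)*(1/207))) = -2*sqrt(-54319 + (-2 + 1/414)) = -2*sqrt(-54319 - 827/414) = -7*I*sqrt(21112022)/69 ≈ -466.14*I)
sqrt(-4120238 + (X/(-90267) - 2243547/O(-754))) = sqrt(-4120238 + (-7*I*sqrt(21112022)/69/(-90267) - 2243547/(8 + (-754)**3))) = sqrt(-4120238 + (-7*I*sqrt(21112022)/69*(-1/90267) - 2243547/(8 - 428661064))) = sqrt(-4120238 + (7*I*sqrt(21112022)/6228423 - 2243547/(-428661056))) = sqrt(-4120238 + (7*I*sqrt(21112022)/6228423 - 2243547*(-1/428661056))) = sqrt(-4120238 + (7*I*sqrt(21112022)/6228423 + 2243547/428661056)) = sqrt(-4120238 + (2243547/428661056 + 7*I*sqrt(21112022)/6228423)) = sqrt(-1766185569807781/428661056 + 7*I*sqrt(21112022)/6228423)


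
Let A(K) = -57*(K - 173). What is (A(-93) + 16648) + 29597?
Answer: 61407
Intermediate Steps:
A(K) = 9861 - 57*K (A(K) = -57*(-173 + K) = 9861 - 57*K)
(A(-93) + 16648) + 29597 = ((9861 - 57*(-93)) + 16648) + 29597 = ((9861 + 5301) + 16648) + 29597 = (15162 + 16648) + 29597 = 31810 + 29597 = 61407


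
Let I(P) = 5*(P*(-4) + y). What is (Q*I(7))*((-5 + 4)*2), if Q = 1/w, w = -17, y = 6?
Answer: -220/17 ≈ -12.941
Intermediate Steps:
I(P) = 30 - 20*P (I(P) = 5*(P*(-4) + 6) = 5*(-4*P + 6) = 5*(6 - 4*P) = 30 - 20*P)
Q = -1/17 (Q = 1/(-17) = -1/17 ≈ -0.058824)
(Q*I(7))*((-5 + 4)*2) = (-(30 - 20*7)/17)*((-5 + 4)*2) = (-(30 - 140)/17)*(-1*2) = -1/17*(-110)*(-2) = (110/17)*(-2) = -220/17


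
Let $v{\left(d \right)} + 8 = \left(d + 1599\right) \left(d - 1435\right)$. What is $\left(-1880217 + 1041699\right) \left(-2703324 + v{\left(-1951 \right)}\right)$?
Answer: $1267386416280$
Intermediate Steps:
$v{\left(d \right)} = -8 + \left(-1435 + d\right) \left(1599 + d\right)$ ($v{\left(d \right)} = -8 + \left(d + 1599\right) \left(d - 1435\right) = -8 + \left(1599 + d\right) \left(-1435 + d\right) = -8 + \left(-1435 + d\right) \left(1599 + d\right)$)
$\left(-1880217 + 1041699\right) \left(-2703324 + v{\left(-1951 \right)}\right) = \left(-1880217 + 1041699\right) \left(-2703324 + \left(-2294573 + \left(-1951\right)^{2} + 164 \left(-1951\right)\right)\right) = - 838518 \left(-2703324 - -1191864\right) = - 838518 \left(-2703324 + 1191864\right) = \left(-838518\right) \left(-1511460\right) = 1267386416280$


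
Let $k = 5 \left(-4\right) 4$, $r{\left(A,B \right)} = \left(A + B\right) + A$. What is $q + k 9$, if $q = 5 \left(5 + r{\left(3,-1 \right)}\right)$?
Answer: $-670$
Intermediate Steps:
$r{\left(A,B \right)} = B + 2 A$
$k = -80$ ($k = \left(-20\right) 4 = -80$)
$q = 50$ ($q = 5 \left(5 + \left(-1 + 2 \cdot 3\right)\right) = 5 \left(5 + \left(-1 + 6\right)\right) = 5 \left(5 + 5\right) = 5 \cdot 10 = 50$)
$q + k 9 = 50 - 720 = -670$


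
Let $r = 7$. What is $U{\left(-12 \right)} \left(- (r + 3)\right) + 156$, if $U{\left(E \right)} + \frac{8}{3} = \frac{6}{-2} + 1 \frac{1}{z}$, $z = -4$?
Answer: $\frac{1291}{6} \approx 215.17$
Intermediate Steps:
$U{\left(E \right)} = - \frac{71}{12}$ ($U{\left(E \right)} = - \frac{8}{3} + \left(\frac{6}{-2} + 1 \frac{1}{-4}\right) = - \frac{8}{3} + \left(6 \left(- \frac{1}{2}\right) + 1 \left(- \frac{1}{4}\right)\right) = - \frac{8}{3} - \frac{13}{4} = - \frac{71}{12}$)
$U{\left(-12 \right)} \left(- (r + 3)\right) + 156 = - \frac{71 \left(- (7 + 3)\right)}{12} + 156 = - \frac{71 \left(\left(-1\right) 10\right)}{12} + 156 = \left(- \frac{71}{12}\right) \left(-10\right) + 156 = \frac{355}{6} + 156 = \frac{1291}{6}$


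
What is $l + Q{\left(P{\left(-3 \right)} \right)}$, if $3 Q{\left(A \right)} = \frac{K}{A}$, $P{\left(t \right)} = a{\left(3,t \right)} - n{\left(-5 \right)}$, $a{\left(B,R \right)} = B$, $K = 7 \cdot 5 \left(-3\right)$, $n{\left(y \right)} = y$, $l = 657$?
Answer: $\frac{5221}{8} \approx 652.63$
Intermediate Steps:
$K = -105$ ($K = 35 \left(-3\right) = -105$)
$P{\left(t \right)} = 8$ ($P{\left(t \right)} = 3 - -5 = 3 + 5 = 8$)
$Q{\left(A \right)} = - \frac{35}{A}$ ($Q{\left(A \right)} = \frac{\left(-105\right) \frac{1}{A}}{3} = - \frac{35}{A}$)
$l + Q{\left(P{\left(-3 \right)} \right)} = 657 - \frac{35}{8} = \frac{5221}{8}$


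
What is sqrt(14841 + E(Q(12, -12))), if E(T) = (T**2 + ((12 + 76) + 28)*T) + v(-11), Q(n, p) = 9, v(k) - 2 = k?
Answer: 9*sqrt(197) ≈ 126.32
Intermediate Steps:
v(k) = 2 + k
E(T) = -9 + T**2 + 116*T (E(T) = (T**2 + ((12 + 76) + 28)*T) + (2 - 11) = (T**2 + (88 + 28)*T) - 9 = (T**2 + 116*T) - 9 = -9 + T**2 + 116*T)
sqrt(14841 + E(Q(12, -12))) = sqrt(14841 + (-9 + 9**2 + 116*9)) = sqrt(14841 + (-9 + 81 + 1044)) = sqrt(14841 + 1116) = sqrt(15957) = 9*sqrt(197)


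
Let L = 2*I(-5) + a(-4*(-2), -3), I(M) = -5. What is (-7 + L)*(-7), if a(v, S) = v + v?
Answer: 7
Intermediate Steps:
a(v, S) = 2*v
L = 6 (L = 2*(-5) + 2*(-4*(-2)) = -10 + 2*8 = -10 + 16 = 6)
(-7 + L)*(-7) = (-7 + 6)*(-7) = -1*(-7) = 7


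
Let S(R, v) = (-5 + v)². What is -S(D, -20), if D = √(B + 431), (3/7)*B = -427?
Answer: -625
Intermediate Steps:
B = -2989/3 (B = (7/3)*(-427) = -2989/3 ≈ -996.33)
D = 4*I*√318/3 (D = √(-2989/3 + 431) = √(-1696/3) = 4*I*√318/3 ≈ 23.777*I)
-S(D, -20) = -(-5 - 20)² = -1*(-25)² = -1*625 = -625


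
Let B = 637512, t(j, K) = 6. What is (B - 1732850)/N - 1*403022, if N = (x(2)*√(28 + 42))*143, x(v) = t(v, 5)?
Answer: -403022 - 547669*√70/30030 ≈ -4.0317e+5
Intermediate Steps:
x(v) = 6
N = 858*√70 (N = (6*√(28 + 42))*143 = (6*√70)*143 = 858*√70 ≈ 7178.5)
(B - 1732850)/N - 1*403022 = (637512 - 1732850)/((858*√70)) - 1*403022 = -547669*√70/30030 - 403022 = -403022 - 547669*√70/30030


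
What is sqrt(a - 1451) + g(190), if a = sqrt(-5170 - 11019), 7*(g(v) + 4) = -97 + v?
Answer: 65/7 + sqrt(-1451 + I*sqrt(16189)) ≈ 10.954 + 38.129*I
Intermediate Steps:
g(v) = -125/7 + v/7 (g(v) = -4 + (-97 + v)/7 = -4 + (-97/7 + v/7) = -125/7 + v/7)
a = I*sqrt(16189) (a = sqrt(-16189) = I*sqrt(16189) ≈ 127.24*I)
sqrt(a - 1451) + g(190) = sqrt(I*sqrt(16189) - 1451) + (-125/7 + (1/7)*190) = sqrt(-1451 + I*sqrt(16189)) + (-125/7 + 190/7) = sqrt(-1451 + I*sqrt(16189)) + 65/7 = 65/7 + sqrt(-1451 + I*sqrt(16189))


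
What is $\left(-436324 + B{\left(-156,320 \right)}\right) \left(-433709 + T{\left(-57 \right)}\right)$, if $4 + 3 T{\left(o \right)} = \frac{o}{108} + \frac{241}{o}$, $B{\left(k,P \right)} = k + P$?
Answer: $\frac{97043076487280}{513} \approx 1.8917 \cdot 10^{11}$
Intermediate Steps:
$B{\left(k,P \right)} = P + k$
$T{\left(o \right)} = - \frac{4}{3} + \frac{o}{324} + \frac{241}{3 o}$ ($T{\left(o \right)} = - \frac{4}{3} + \frac{\frac{o}{108} + \frac{241}{o}}{3} = - \frac{4}{3} + \frac{\frac{241}{o} + \frac{o}{108}}{3} = - \frac{4}{3} + \left(\frac{o}{324} + \frac{241}{3 o}\right) = - \frac{4}{3} + \frac{o}{324} + \frac{241}{3 o}$)
$\left(-436324 + B{\left(-156,320 \right)}\right) \left(-433709 + T{\left(-57 \right)}\right) = \left(-436324 + \left(320 - 156\right)\right) \left(-433709 + \frac{26028 - 57 \left(-432 - 57\right)}{324 \left(-57\right)}\right) = \left(-436324 + 164\right) \left(-433709 + \frac{1}{324} \left(- \frac{1}{57}\right) \left(26028 - -27873\right)\right) = - 436160 \left(-433709 + \frac{1}{324} \left(- \frac{1}{57}\right) \left(26028 + 27873\right)\right) = - 436160 \left(-433709 + \frac{1}{324} \left(- \frac{1}{57}\right) 53901\right) = - 436160 \left(-433709 - \frac{5989}{2052}\right) = \left(-436160\right) \left(- \frac{889976857}{2052}\right) = \frac{97043076487280}{513}$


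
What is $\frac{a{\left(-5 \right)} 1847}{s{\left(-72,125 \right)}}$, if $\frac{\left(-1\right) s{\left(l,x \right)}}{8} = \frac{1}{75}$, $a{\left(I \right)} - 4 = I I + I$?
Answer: $-415575$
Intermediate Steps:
$a{\left(I \right)} = 4 + I + I^{2}$ ($a{\left(I \right)} = 4 + \left(I I + I\right) = 4 + \left(I^{2} + I\right) = 4 + \left(I + I^{2}\right) = 4 + I + I^{2}$)
$s{\left(l,x \right)} = - \frac{8}{75}$
$\frac{a{\left(-5 \right)} 1847}{s{\left(-72,125 \right)}} = \frac{\left(4 - 5 + \left(-5\right)^{2}\right) 1847}{- \frac{8}{75}} = \left(4 - 5 + 25\right) 1847 \left(- \frac{75}{8}\right) = 24 \cdot 1847 \left(- \frac{75}{8}\right) = 44328 \left(- \frac{75}{8}\right) = -415575$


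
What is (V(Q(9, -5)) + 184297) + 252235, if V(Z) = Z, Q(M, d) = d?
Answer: 436527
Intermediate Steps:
(V(Q(9, -5)) + 184297) + 252235 = (-5 + 184297) + 252235 = 184292 + 252235 = 436527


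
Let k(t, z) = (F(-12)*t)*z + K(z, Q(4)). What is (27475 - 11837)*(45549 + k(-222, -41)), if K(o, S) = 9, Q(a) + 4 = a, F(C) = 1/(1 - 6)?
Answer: 3419842944/5 ≈ 6.8397e+8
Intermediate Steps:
F(C) = -⅕ (F(C) = 1/(-5) = -⅕)
Q(a) = -4 + a
k(t, z) = 9 - t*z/5 (k(t, z) = (-t/5)*z + 9 = -t*z/5 + 9 = 9 - t*z/5)
(27475 - 11837)*(45549 + k(-222, -41)) = (27475 - 11837)*(45549 + (9 - ⅕*(-222)*(-41))) = 15638*(45549 + (9 - 9102/5)) = 15638*(45549 - 9057/5) = 15638*(218688/5) = 3419842944/5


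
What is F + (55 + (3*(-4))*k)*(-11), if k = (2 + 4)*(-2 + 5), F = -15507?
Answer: -13736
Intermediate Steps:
k = 18 (k = 6*3 = 18)
F + (55 + (3*(-4))*k)*(-11) = -15507 + (55 + (3*(-4))*18)*(-11) = -15507 + (55 - 12*18)*(-11) = -15507 + (55 - 216)*(-11) = -15507 - 161*(-11) = -15507 + 1771 = -13736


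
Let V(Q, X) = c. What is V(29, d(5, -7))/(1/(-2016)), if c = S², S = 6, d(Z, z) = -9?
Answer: -72576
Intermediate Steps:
c = 36 (c = 6² = 36)
V(Q, X) = 36
V(29, d(5, -7))/(1/(-2016)) = 36/(1/(-2016)) = 36/(-1/2016) = 36*(-2016) = -72576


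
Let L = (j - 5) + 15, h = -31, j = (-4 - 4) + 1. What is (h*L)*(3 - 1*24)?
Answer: 1953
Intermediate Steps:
j = -7 (j = -8 + 1 = -7)
L = 3 (L = (-7 - 5) + 15 = -12 + 15 = 3)
(h*L)*(3 - 1*24) = (-31*3)*(3 - 1*24) = -93*(3 - 24) = -93*(-21) = 1953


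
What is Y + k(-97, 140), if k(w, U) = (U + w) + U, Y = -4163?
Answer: -3980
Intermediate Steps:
k(w, U) = w + 2*U
Y + k(-97, 140) = -4163 + (-97 + 2*140) = -4163 + (-97 + 280) = -4163 + 183 = -3980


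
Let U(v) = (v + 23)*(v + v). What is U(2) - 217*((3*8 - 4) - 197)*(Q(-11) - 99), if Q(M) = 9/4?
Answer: -14863883/4 ≈ -3.7160e+6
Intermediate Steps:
Q(M) = 9/4 (Q(M) = 9*(1/4) = 9/4)
U(v) = 2*v*(23 + v) (U(v) = (23 + v)*(2*v) = 2*v*(23 + v))
U(2) - 217*((3*8 - 4) - 197)*(Q(-11) - 99) = 2*2*(23 + 2) - 217*((3*8 - 4) - 197)*(9/4 - 99) = 2*2*25 - 217*((24 - 4) - 197)*(-387)/4 = 100 - 217*(20 - 197)*(-387)/4 = 100 - (-38409)*(-387)/4 = 100 - 217*68499/4 = 100 - 14864283/4 = -14863883/4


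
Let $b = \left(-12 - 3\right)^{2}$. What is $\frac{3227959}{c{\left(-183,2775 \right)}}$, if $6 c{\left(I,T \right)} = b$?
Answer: $\frac{6455918}{75} \approx 86079.0$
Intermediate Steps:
$b = 225$ ($b = \left(-15\right)^{2} = 225$)
$c{\left(I,T \right)} = \frac{75}{2}$ ($c{\left(I,T \right)} = \frac{1}{6} \cdot 225 = \frac{75}{2}$)
$\frac{3227959}{c{\left(-183,2775 \right)}} = \frac{3227959}{\frac{75}{2}} = 3227959 \cdot \frac{2}{75} = \frac{6455918}{75}$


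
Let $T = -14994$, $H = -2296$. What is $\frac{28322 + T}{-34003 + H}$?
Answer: $- \frac{13328}{36299} \approx -0.36717$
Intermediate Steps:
$\frac{28322 + T}{-34003 + H} = \frac{28322 - 14994}{-34003 - 2296} = \frac{13328}{-36299} = 13328 \left(- \frac{1}{36299}\right) = - \frac{13328}{36299}$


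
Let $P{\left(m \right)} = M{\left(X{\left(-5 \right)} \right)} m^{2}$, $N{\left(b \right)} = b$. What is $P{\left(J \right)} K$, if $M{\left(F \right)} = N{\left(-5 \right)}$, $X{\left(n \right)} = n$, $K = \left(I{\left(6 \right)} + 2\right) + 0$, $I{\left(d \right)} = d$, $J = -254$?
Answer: $-2580640$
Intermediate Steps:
$K = 8$ ($K = \left(6 + 2\right) + 0 = 8 + 0 = 8$)
$M{\left(F \right)} = -5$
$P{\left(m \right)} = - 5 m^{2}$
$P{\left(J \right)} K = - 5 \left(-254\right)^{2} \cdot 8 = \left(-5\right) 64516 \cdot 8 = \left(-322580\right) 8 = -2580640$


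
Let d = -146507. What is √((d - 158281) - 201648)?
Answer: 2*I*√126609 ≈ 711.64*I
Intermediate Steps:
√((d - 158281) - 201648) = √((-146507 - 158281) - 201648) = √(-304788 - 201648) = √(-506436) = 2*I*√126609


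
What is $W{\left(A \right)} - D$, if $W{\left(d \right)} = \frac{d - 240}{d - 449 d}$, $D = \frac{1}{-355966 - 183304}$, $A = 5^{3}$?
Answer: $\frac{1241441}{603982400} \approx 0.0020554$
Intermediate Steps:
$A = 125$
$D = - \frac{1}{539270}$ ($D = \frac{1}{-539270} = - \frac{1}{539270} \approx -1.8544 \cdot 10^{-6}$)
$W{\left(d \right)} = - \frac{-240 + d}{448 d}$ ($W{\left(d \right)} = \frac{-240 + d}{\left(-448\right) d} = \left(-240 + d\right) \left(- \frac{1}{448 d}\right) = - \frac{-240 + d}{448 d}$)
$W{\left(A \right)} - D = \frac{240 - 125}{448 \cdot 125} - - \frac{1}{539270} = \frac{1}{448} \cdot \frac{1}{125} \left(240 - 125\right) + \frac{1}{539270} = \frac{1}{448} \cdot \frac{1}{125} \cdot 115 + \frac{1}{539270} = \frac{23}{11200} + \frac{1}{539270} = \frac{1241441}{603982400}$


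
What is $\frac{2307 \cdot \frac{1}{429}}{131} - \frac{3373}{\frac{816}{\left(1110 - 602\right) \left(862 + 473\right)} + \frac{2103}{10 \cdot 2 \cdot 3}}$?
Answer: $- \frac{2855565262493}{29686840755} \approx -96.19$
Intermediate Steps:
$\frac{2307 \cdot \frac{1}{429}}{131} - \frac{3373}{\frac{816}{\left(1110 - 602\right) \left(862 + 473\right)} + \frac{2103}{10 \cdot 2 \cdot 3}} = 2307 \cdot \frac{1}{429} \cdot \frac{1}{131} - \frac{3373}{\frac{816}{508 \cdot 1335} + \frac{2103}{10 \cdot 6}} = \frac{769}{143} \cdot \frac{1}{131} - \frac{3373}{\frac{816}{678180} + \frac{2103}{60}} = \frac{769}{18733} - \frac{3373}{816 \cdot \frac{1}{678180} + 2103 \cdot \frac{1}{60}} = \frac{769}{18733} - \frac{3373}{\frac{68}{56515} + \frac{701}{20}} = \frac{769}{18733} - \frac{3373}{\frac{1584735}{45212}} = \frac{769}{18733} - \frac{152500076}{1584735} = - \frac{2855565262493}{29686840755}$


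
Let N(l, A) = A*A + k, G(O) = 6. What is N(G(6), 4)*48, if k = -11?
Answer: 240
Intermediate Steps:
N(l, A) = -11 + A**2 (N(l, A) = A*A - 11 = A**2 - 11 = -11 + A**2)
N(G(6), 4)*48 = (-11 + 4**2)*48 = (-11 + 16)*48 = 5*48 = 240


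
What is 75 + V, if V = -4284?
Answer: -4209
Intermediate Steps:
75 + V = 75 - 4284 = -4209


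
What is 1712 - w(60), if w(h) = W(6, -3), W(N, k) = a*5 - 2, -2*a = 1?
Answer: 3433/2 ≈ 1716.5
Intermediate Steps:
a = -½ (a = -½*1 = -½ ≈ -0.50000)
W(N, k) = -9/2 (W(N, k) = -½*5 - 2 = -5/2 - 2 = -9/2)
w(h) = -9/2
1712 - w(60) = 1712 - 1*(-9/2) = 1712 + 9/2 = 3433/2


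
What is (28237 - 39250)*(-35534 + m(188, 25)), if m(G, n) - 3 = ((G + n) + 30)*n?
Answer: 324398928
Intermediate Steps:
m(G, n) = 3 + n*(30 + G + n) (m(G, n) = 3 + ((G + n) + 30)*n = 3 + (30 + G + n)*n = 3 + n*(30 + G + n))
(28237 - 39250)*(-35534 + m(188, 25)) = (28237 - 39250)*(-35534 + (3 + 25² + 30*25 + 188*25)) = -11013*(-35534 + (3 + 625 + 750 + 4700)) = -11013*(-35534 + 6078) = -11013*(-29456) = 324398928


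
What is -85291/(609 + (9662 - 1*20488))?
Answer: 85291/10217 ≈ 8.3479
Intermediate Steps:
-85291/(609 + (9662 - 1*20488)) = -85291/(609 + (9662 - 20488)) = -85291/(609 - 10826) = -85291/(-10217) = -85291*(-1/10217) = 85291/10217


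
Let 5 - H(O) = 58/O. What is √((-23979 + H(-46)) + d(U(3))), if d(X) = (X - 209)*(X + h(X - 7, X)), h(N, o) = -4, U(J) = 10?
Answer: 3*I*√1479245/23 ≈ 158.64*I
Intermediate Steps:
H(O) = 5 - 58/O
d(X) = (-209 + X)*(-4 + X) (d(X) = (X - 209)*(X - 4) = (-209 + X)*(-4 + X))
√((-23979 + H(-46)) + d(U(3))) = √((-23979 + (5 - 58/(-46))) + (836 + 10² - 213*10)) = √((-23979 + (5 - 58*(-1/46))) + (836 + 100 - 2130)) = √((-23979 + (5 + 29/23)) - 1194) = √((-23979 + 144/23) - 1194) = √(-551373/23 - 1194) = √(-578835/23) = 3*I*√1479245/23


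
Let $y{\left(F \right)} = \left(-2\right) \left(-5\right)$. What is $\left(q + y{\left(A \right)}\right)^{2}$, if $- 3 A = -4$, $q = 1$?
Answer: $121$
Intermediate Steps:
$A = \frac{4}{3}$ ($A = \left(- \frac{1}{3}\right) \left(-4\right) = \frac{4}{3} \approx 1.3333$)
$y{\left(F \right)} = 10$
$\left(q + y{\left(A \right)}\right)^{2} = \left(1 + 10\right)^{2} = 11^{2} = 121$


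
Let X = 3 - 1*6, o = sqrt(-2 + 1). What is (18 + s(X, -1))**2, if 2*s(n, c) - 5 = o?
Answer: (41 + I)**2/4 ≈ 420.0 + 20.5*I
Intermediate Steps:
o = I (o = sqrt(-1) = I ≈ 1.0*I)
X = -3 (X = 3 - 6 = -3)
s(n, c) = 5/2 + I/2
(18 + s(X, -1))**2 = (18 + (5/2 + I/2))**2 = (41/2 + I/2)**2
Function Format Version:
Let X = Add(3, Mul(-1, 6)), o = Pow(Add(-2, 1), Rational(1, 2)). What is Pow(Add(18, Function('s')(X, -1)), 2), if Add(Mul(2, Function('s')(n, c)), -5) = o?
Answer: Mul(Rational(1, 4), Pow(Add(41, I), 2)) ≈ Add(420.00, Mul(20.500, I))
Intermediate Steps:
o = I (o = Pow(-1, Rational(1, 2)) = I ≈ Mul(1.0000, I))
X = -3 (X = Add(3, -6) = -3)
Function('s')(n, c) = Add(Rational(5, 2), Mul(Rational(1, 2), I))
Pow(Add(18, Function('s')(X, -1)), 2) = Pow(Add(18, Add(Rational(5, 2), Mul(Rational(1, 2), I))), 2) = Pow(Add(Rational(41, 2), Mul(Rational(1, 2), I)), 2)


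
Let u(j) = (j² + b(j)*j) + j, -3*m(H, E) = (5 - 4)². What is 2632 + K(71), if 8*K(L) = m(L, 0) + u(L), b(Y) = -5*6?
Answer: 72113/24 ≈ 3004.7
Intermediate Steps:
b(Y) = -30
m(H, E) = -⅓ (m(H, E) = -(5 - 4)²/3 = -⅓*1² = -⅓*1 = -⅓)
u(j) = j² - 29*j (u(j) = (j² - 30*j) + j = j² - 29*j)
K(L) = -1/24 + L*(-29 + L)/8 (K(L) = (-⅓ + L*(-29 + L))/8 = -1/24 + L*(-29 + L)/8)
2632 + K(71) = 2632 + (-1/24 + (⅛)*71*(-29 + 71)) = 2632 + (-1/24 + (⅛)*71*42) = 2632 + (-1/24 + 1491/4) = 2632 + 8945/24 = 72113/24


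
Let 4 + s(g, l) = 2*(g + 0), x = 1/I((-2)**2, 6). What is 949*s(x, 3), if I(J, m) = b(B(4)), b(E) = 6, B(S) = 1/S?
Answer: -10439/3 ≈ -3479.7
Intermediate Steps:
I(J, m) = 6
x = 1/6 ≈ 0.16667
s(g, l) = -4 + 2*g (s(g, l) = -4 + 2*(g + 0) = -4 + 2*g)
949*s(x, 3) = 949*(-4 + 2*(1/6)) = 949*(-4 + 1/3) = 949*(-11/3) = -10439/3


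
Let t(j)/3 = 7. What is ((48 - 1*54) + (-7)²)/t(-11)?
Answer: 43/21 ≈ 2.0476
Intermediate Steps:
t(j) = 21 (t(j) = 3*7 = 21)
((48 - 1*54) + (-7)²)/t(-11) = ((48 - 1*54) + (-7)²)/21 = ((48 - 54) + 49)/21 = (-6 + 49)/21 = (1/21)*43 = 43/21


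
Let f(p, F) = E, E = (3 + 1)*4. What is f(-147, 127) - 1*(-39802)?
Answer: 39818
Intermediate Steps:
E = 16 (E = 4*4 = 16)
f(p, F) = 16
f(-147, 127) - 1*(-39802) = 16 - 1*(-39802) = 16 + 39802 = 39818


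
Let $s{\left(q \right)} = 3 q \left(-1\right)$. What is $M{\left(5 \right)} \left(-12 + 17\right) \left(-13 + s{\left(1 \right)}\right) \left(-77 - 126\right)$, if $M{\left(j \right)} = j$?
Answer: $81200$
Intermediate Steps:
$s{\left(q \right)} = - 3 q$
$M{\left(5 \right)} \left(-12 + 17\right) \left(-13 + s{\left(1 \right)}\right) \left(-77 - 126\right) = 5 \left(-12 + 17\right) \left(-13 - 3\right) \left(-77 - 126\right) = 5 \cdot 5 \left(-13 - 3\right) \left(-203\right) = 5 \cdot 5 \left(-16\right) \left(-203\right) = 5 \left(-80\right) \left(-203\right) = \left(-400\right) \left(-203\right) = 81200$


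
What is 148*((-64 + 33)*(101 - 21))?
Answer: -367040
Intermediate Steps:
148*((-64 + 33)*(101 - 21)) = 148*(-31*80) = 148*(-2480) = -367040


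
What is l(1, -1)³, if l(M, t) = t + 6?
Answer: 125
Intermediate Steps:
l(M, t) = 6 + t
l(1, -1)³ = (6 - 1)³ = 5³ = 125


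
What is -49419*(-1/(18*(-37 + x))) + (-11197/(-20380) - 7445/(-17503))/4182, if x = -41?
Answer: -682602732871907/19392957837240 ≈ -35.198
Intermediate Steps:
-49419*(-1/(18*(-37 + x))) + (-11197/(-20380) - 7445/(-17503))/4182 = -49419*(-1/(18*(-37 - 41))) + (-11197/(-20380) - 7445/(-17503))/4182 = -49419/((-18*(-78))) + (-11197*(-1/20380) - 7445*(-1/17503))*(1/4182) = -49419/1404 + (11197/20380 + 7445/17503)*(1/4182) = -49419*1/1404 + (347710191/356711140)*(1/4182) = -5491/156 + 115903397/497255329160 = -682602732871907/19392957837240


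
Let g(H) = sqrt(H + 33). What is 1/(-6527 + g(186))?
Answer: -6527/42601510 - sqrt(219)/42601510 ≈ -0.00015356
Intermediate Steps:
g(H) = sqrt(33 + H)
1/(-6527 + g(186)) = 1/(-6527 + sqrt(33 + 186)) = 1/(-6527 + sqrt(219))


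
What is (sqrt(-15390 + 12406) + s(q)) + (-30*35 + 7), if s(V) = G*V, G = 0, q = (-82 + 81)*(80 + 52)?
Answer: -1043 + 2*I*sqrt(746) ≈ -1043.0 + 54.626*I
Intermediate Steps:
q = -132 (q = -1*132 = -132)
s(V) = 0 (s(V) = 0*V = 0)
(sqrt(-15390 + 12406) + s(q)) + (-30*35 + 7) = (sqrt(-15390 + 12406) + 0) + (-30*35 + 7) = (sqrt(-2984) + 0) + (-1050 + 7) = (2*I*sqrt(746) + 0) - 1043 = 2*I*sqrt(746) - 1043 = -1043 + 2*I*sqrt(746)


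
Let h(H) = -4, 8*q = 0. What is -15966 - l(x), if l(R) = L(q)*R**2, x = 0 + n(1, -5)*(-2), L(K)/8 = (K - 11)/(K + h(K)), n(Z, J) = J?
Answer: -18166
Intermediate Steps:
q = 0 (q = (1/8)*0 = 0)
L(K) = 8*(-11 + K)/(-4 + K) (L(K) = 8*((K - 11)/(K - 4)) = 8*((-11 + K)/(-4 + K)) = 8*(-11 + K)/(-4 + K))
x = 10 (x = 0 - 5*(-2) = 0 + 10 = 10)
l(R) = 22*R**2 (l(R) = (8*(-11 + 0)/(-4 + 0))*R**2 = (8*(-11)/(-4))*R**2 = (8*(-1/4)*(-11))*R**2 = 22*R**2)
-15966 - l(x) = -15966 - 22*10**2 = -15966 - 22*100 = -15966 - 1*2200 = -15966 - 2200 = -18166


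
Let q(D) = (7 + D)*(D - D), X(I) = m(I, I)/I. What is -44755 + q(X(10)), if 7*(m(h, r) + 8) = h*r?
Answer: -44755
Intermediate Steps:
m(h, r) = -8 + h*r/7 (m(h, r) = -8 + (h*r)/7 = -8 + h*r/7)
X(I) = (-8 + I²/7)/I (X(I) = (-8 + I*I/7)/I = (-8 + I²/7)/I)
q(D) = 0 (q(D) = (7 + D)*0 = 0)
-44755 + q(X(10)) = -44755 + 0 = -44755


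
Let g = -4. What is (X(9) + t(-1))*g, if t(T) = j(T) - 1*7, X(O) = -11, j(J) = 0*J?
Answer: 72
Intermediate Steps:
j(J) = 0
t(T) = -7 (t(T) = 0 - 1*7 = 0 - 7 = -7)
(X(9) + t(-1))*g = (-11 - 7)*(-4) = -18*(-4) = 72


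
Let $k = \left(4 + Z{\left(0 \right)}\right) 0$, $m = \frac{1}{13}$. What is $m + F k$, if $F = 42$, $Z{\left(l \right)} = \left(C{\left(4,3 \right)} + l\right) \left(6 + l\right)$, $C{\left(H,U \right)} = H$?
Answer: $\frac{1}{13} \approx 0.076923$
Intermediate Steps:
$m = \frac{1}{13} \approx 0.076923$
$Z{\left(l \right)} = \left(4 + l\right) \left(6 + l\right)$
$k = 0$ ($k = \left(4 + \left(24 + 0^{2} + 10 \cdot 0\right)\right) 0 = \left(4 + \left(24 + 0 + 0\right)\right) 0 = \left(4 + 24\right) 0 = 28 \cdot 0 = 0$)
$m + F k = \frac{1}{13} + 42 \cdot 0 = \frac{1}{13} + 0 = \frac{1}{13}$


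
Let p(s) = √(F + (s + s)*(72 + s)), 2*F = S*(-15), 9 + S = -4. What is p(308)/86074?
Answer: √936710/172148 ≈ 0.0056221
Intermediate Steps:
S = -13 (S = -9 - 4 = -13)
F = 195/2 (F = (-13*(-15))/2 = (½)*195 = 195/2 ≈ 97.500)
p(s) = √(195/2 + 2*s*(72 + s)) (p(s) = √(195/2 + (s + s)*(72 + s)) = √(195/2 + (2*s)*(72 + s)) = √(195/2 + 2*s*(72 + s)))
p(308)/86074 = (√(390 + 8*308² + 576*308)/2)/86074 = (√(390 + 8*94864 + 177408)/2)*(1/86074) = (√(390 + 758912 + 177408)/2)*(1/86074) = (√936710/2)*(1/86074) = √936710/172148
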